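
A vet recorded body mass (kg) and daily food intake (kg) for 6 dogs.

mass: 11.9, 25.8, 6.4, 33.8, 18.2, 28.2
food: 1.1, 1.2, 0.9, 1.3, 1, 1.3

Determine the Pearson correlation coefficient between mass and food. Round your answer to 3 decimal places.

0.910

n = 6, Σx = 124.3, Σy = 6.8, Σx² = 3117.13, Σy² = 7.84, Σxy = 148.61
nΣxy − ΣxΣy = 891.66 − 845.24 = 46.42
nΣx² − (Σx)² = 18702.78 − 15450.49 = 3252.29; nΣy² − (Σy)² = 47.04 − 46.24 = 0.8
r = 46.42 / √(3252.29 × 0.8) = 46.42 / 51.0082 ≈ 0.910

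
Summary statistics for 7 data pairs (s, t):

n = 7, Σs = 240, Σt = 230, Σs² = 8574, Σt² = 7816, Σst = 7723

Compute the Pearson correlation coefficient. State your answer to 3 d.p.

-0.544

r = (nΣst − ΣsΣt) / √[(nΣs² − (Σs)²)(nΣt² − (Σt)²)]
Numerator: 7×7723 − 240×230 = -1139
Denominator: √[(60018 − 57600)(54712 − 52900)] = √[2418 × 1812] = 2093.1832
r = -1139 / 2093.1832 ≈ -0.544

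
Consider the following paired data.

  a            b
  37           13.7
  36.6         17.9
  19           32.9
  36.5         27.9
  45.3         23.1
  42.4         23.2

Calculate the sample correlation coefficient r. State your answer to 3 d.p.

-0.562

n = 6, Σa = 216.8, Σb = 138.7, Σa² = 8251.66, Σb² = 3440.77, Σab = 4835.6
nΣab − ΣaΣb = 29013.6 − 30070.16 = -1056.56
nΣa² − (Σa)² = 49509.96 − 47002.24 = 2507.72; nΣb² − (Σb)² = 20644.62 − 19237.69 = 1406.93
r = -1056.56 / √(2507.72 × 1406.93) = -1056.56 / 1878.3467 ≈ -0.562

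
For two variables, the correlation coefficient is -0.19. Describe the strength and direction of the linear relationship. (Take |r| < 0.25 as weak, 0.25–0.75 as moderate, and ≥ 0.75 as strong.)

weak negative

r = -0.19 < 0 so the relationship is negative.
|r| = 0.19, which falls in the weak range.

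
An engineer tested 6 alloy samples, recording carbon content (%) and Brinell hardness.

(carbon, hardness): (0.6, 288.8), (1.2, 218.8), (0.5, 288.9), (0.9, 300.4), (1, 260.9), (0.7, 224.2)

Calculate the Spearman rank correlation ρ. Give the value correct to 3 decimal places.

Rank carbon: 2, 6, 1, 4, 5, 3
Rank hardness: 4, 1, 5, 6, 3, 2
d = rank(carbon) − rank(hardness): -2, 5, -4, -2, 2, 1; Σd² = 54
ρ = 1 − 6Σd² / [n(n²−1)] = 1 − 6×54 / (6×35) = 1 − 324/210 ≈ -0.543

-0.543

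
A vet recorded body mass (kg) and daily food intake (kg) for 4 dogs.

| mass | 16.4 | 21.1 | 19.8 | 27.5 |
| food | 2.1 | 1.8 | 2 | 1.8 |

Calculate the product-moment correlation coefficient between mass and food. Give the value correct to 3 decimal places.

n = 4, Σx = 84.8, Σy = 7.7, Σx² = 1862.46, Σy² = 14.89, Σxy = 161.52
nΣxy − ΣxΣy = 646.08 − 652.96 = -6.88
nΣx² − (Σx)² = 7449.84 − 7191.04 = 258.8; nΣy² − (Σy)² = 59.56 − 59.29 = 0.27
r = -6.88 / √(258.8 × 0.27) = -6.88 / 8.3592 ≈ -0.823

-0.823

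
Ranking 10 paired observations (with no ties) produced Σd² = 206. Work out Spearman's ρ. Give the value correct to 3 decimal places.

-0.248

ρ = 1 − 6Σd² / [n(n²−1)] = 1 − 6×206 / (10×99)
  = 1 − 1236/990 = 1 − 1.2485 ≈ -0.248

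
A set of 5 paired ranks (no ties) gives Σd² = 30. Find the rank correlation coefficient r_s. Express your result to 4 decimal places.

-0.5000

ρ = 1 − 6Σd² / [n(n²−1)] = 1 − 6×30 / (5×24)
  = 1 − 180/120 = 1 − 1.50000 ≈ -0.5000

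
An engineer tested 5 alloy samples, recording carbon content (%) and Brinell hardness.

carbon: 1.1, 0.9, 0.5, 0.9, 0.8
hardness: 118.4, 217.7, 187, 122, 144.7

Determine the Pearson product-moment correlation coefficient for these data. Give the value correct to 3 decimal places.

-0.481

n = 5, Σx = 4.2, Σy = 789.8, Σx² = 3.72, Σy² = 132202.94, Σxy = 645.23
nΣxy − ΣxΣy = 3226.15 − 3317.16 = -91.01
nΣx² − (Σx)² = 18.6 − 17.64 = 0.96; nΣy² − (Σy)² = 661014.7 − 623784.04 = 37230.66
r = -91.01 / √(0.96 × 37230.66) = -91.01 / 189.0540 ≈ -0.481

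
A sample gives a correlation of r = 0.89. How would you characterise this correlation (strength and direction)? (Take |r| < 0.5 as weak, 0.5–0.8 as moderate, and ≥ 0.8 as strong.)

r = 0.89 > 0 so the relationship is positive.
|r| = 0.89, which falls in the strong range.

strong positive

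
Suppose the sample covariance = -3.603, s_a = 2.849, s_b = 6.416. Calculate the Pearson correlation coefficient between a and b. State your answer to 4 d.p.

r = Cov(a,b) / (s_a · s_b) = -3.603 / (2.849 × 6.416)
  = -3.603 / 18.2792 ≈ -0.1971

-0.1971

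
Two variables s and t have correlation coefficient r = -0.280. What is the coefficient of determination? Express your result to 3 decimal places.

r² = (-0.280)² = 0.078

0.078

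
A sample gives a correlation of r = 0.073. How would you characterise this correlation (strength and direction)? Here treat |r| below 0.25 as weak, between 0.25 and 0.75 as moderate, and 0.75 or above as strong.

r = 0.073 > 0 so the relationship is positive.
|r| = 0.073, which falls in the weak range.

weak positive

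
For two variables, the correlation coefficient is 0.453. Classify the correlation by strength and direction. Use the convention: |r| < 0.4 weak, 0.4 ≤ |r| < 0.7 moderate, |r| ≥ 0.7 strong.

moderate positive

r = 0.453 > 0 so the relationship is positive.
|r| = 0.453, which falls in the moderate range.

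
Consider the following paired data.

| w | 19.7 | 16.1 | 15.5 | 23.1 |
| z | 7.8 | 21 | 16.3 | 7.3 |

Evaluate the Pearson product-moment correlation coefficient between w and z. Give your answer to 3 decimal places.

n = 4, Σw = 74.4, Σz = 52.4, Σw² = 1421.16, Σz² = 820.82, Σwz = 913.04
nΣwz − ΣwΣz = 3652.16 − 3898.56 = -246.4
nΣw² − (Σw)² = 5684.64 − 5535.36 = 149.28; nΣz² − (Σz)² = 3283.28 − 2745.76 = 537.52
r = -246.4 / √(149.28 × 537.52) = -246.4 / 283.2684 ≈ -0.870

-0.870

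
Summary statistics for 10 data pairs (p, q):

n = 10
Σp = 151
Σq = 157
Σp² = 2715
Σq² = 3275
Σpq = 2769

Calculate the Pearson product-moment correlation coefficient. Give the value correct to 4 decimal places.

r = (nΣpq − ΣpΣq) / √[(nΣp² − (Σp)²)(nΣq² − (Σq)²)]
Numerator: 10×2769 − 151×157 = 3983
Denominator: √[(27150 − 22801)(32750 − 24649)] = √[4349 × 8101] = 5935.5917
r = 3983 / 5935.5917 ≈ 0.6710

0.6710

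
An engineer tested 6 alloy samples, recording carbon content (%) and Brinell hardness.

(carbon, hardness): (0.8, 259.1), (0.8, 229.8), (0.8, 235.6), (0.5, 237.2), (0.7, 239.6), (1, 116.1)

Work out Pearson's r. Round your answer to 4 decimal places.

-0.6635

n = 6, Σx = 4.6, Σy = 1317.4, Σx² = 3.66, Σy² = 302599.42, Σxy = 982.02
nΣxy − ΣxΣy = 5892.12 − 6060.04 = -167.92
nΣx² − (Σx)² = 21.96 − 21.16 = 0.8; nΣy² − (Σy)² = 1815596.52 − 1735542.76 = 80053.76
r = -167.92 / √(0.8 × 80053.76) = -167.92 / 253.0672 ≈ -0.6635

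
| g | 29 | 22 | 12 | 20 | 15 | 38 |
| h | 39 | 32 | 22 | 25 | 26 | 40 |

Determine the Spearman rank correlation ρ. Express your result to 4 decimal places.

Rank g: 5, 4, 1, 3, 2, 6
Rank h: 5, 4, 1, 2, 3, 6
d = rank(g) − rank(h): 0, 0, 0, 1, -1, 0; Σd² = 2
ρ = 1 − 6Σd² / [n(n²−1)] = 1 − 6×2 / (6×35) = 1 − 12/210 ≈ 0.9429

0.9429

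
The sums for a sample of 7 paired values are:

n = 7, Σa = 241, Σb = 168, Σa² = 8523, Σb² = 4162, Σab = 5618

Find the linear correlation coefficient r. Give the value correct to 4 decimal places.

r = (nΣab − ΣaΣb) / √[(nΣa² − (Σa)²)(nΣb² − (Σb)²)]
Numerator: 7×5618 − 241×168 = -1162
Denominator: √[(59661 − 58081)(29134 − 28224)] = √[1580 × 910] = 1199.0830
r = -1162 / 1199.0830 ≈ -0.9691

-0.9691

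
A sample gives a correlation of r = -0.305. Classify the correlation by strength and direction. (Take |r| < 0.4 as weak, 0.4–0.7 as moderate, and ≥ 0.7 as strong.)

weak negative

r = -0.305 < 0 so the relationship is negative.
|r| = 0.305, which falls in the weak range.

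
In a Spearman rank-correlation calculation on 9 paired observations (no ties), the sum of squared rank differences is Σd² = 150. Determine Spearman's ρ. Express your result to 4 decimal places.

-0.2500

ρ = 1 − 6Σd² / [n(n²−1)] = 1 − 6×150 / (9×80)
  = 1 − 900/720 = 1 − 1.25000 ≈ -0.2500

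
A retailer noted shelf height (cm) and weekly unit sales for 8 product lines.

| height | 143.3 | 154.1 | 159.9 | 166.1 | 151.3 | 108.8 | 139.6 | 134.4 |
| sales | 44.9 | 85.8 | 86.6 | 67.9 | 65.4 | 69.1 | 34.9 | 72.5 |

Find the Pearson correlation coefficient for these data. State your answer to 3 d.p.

0.241

n = 8, Σx = 1157.5, Σy = 527.1, Σx² = 169719.57, Σy² = 37013.85, Σxy = 76810.62
nΣxy − ΣxΣy = 614484.96 − 610118.25 = 4366.71
nΣx² − (Σx)² = 1357756.56 − 1339806.25 = 17950.31; nΣy² − (Σy)² = 296110.8 − 277834.41 = 18276.39
r = 4366.71 / √(17950.31 × 18276.39) = 4366.71 / 18112.6162 ≈ 0.241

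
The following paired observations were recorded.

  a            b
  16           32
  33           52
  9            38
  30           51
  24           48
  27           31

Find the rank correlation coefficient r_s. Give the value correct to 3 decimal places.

0.600

Rank a: 2, 6, 1, 5, 3, 4
Rank b: 2, 6, 3, 5, 4, 1
d = rank(a) − rank(b): 0, 0, -2, 0, -1, 3; Σd² = 14
ρ = 1 − 6Σd² / [n(n²−1)] = 1 − 6×14 / (6×35) = 1 − 84/210 ≈ 0.600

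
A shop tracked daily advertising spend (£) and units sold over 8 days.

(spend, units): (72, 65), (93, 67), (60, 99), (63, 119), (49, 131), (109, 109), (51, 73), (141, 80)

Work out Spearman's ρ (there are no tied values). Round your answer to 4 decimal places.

-0.3333

Rank spend: 5, 6, 3, 4, 1, 7, 2, 8
Rank units: 1, 2, 5, 7, 8, 6, 3, 4
d = rank(spend) − rank(units): 4, 4, -2, -3, -7, 1, -1, 4; Σd² = 112
ρ = 1 − 6Σd² / [n(n²−1)] = 1 − 6×112 / (8×63) = 1 − 672/504 ≈ -0.3333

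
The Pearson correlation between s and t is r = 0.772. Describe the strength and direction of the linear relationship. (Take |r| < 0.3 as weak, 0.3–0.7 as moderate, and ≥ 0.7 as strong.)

r = 0.772 > 0 so the relationship is positive.
|r| = 0.772, which falls in the strong range.

strong positive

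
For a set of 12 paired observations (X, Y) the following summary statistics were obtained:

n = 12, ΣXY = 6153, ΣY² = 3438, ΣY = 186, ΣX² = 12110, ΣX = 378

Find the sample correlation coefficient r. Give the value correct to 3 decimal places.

0.876

r = (nΣXY − ΣXΣY) / √[(nΣX² − (ΣX)²)(nΣY² − (ΣY)²)]
Numerator: 12×6153 − 378×186 = 3528
Denominator: √[(145320 − 142884)(41256 − 34596)] = √[2436 × 6660] = 4027.8729
r = 3528 / 4027.8729 ≈ 0.876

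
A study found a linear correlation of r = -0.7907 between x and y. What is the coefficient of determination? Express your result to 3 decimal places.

0.625

r² = (-0.7907)² = 0.625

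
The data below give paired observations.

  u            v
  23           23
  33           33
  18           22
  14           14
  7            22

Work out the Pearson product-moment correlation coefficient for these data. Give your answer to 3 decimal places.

n = 5, Σu = 95, Σv = 114, Σu² = 2187, Σv² = 2782, Σuv = 2364
nΣuv − ΣuΣv = 11820 − 10830 = 990
nΣu² − (Σu)² = 10935 − 9025 = 1910; nΣv² − (Σv)² = 13910 − 12996 = 914
r = 990 / √(1910 × 914) = 990 / 1321.2645 ≈ 0.749

0.749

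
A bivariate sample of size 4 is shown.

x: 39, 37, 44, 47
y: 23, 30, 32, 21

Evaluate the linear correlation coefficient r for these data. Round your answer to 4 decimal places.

n = 4, Σx = 167, Σy = 106, Σx² = 7035, Σy² = 2894, Σxy = 4402
nΣxy − ΣxΣy = 17608 − 17702 = -94
nΣx² − (Σx)² = 28140 − 27889 = 251; nΣy² − (Σy)² = 11576 − 11236 = 340
r = -94 / √(251 × 340) = -94 / 292.1301 ≈ -0.3218

-0.3218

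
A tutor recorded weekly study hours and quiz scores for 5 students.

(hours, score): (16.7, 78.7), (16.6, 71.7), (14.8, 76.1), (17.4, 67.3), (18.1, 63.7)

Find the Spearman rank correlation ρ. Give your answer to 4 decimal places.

-0.7000

Rank hours: 3, 2, 1, 4, 5
Rank score: 5, 3, 4, 2, 1
d = rank(hours) − rank(score): -2, -1, -3, 2, 4; Σd² = 34
ρ = 1 − 6Σd² / [n(n²−1)] = 1 − 6×34 / (5×24) = 1 − 204/120 ≈ -0.7000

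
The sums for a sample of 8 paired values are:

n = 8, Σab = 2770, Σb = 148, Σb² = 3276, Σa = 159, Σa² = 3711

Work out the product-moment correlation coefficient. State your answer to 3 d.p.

-0.315

r = (nΣab − ΣaΣb) / √[(nΣa² − (Σa)²)(nΣb² − (Σb)²)]
Numerator: 8×2770 − 159×148 = -1372
Denominator: √[(29688 − 25281)(26208 − 21904)] = √[4407 × 4304] = 4355.1955
r = -1372 / 4355.1955 ≈ -0.315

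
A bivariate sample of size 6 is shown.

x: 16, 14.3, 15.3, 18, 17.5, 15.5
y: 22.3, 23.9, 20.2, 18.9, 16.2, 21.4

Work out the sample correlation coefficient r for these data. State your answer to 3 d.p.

n = 6, Σx = 96.6, Σy = 122.9, Σx² = 1565.08, Σy² = 2554.15, Σxy = 1963.03
nΣxy − ΣxΣy = 11778.18 − 11872.14 = -93.96
nΣx² − (Σx)² = 9390.48 − 9331.56 = 58.92; nΣy² − (Σy)² = 15324.9 − 15104.41 = 220.49
r = -93.96 / √(58.92 × 220.49) = -93.96 / 113.9793 ≈ -0.824

-0.824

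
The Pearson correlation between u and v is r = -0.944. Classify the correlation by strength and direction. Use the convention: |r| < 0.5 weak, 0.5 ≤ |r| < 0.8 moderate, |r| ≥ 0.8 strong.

r = -0.944 < 0 so the relationship is negative.
|r| = 0.944, which falls in the strong range.

strong negative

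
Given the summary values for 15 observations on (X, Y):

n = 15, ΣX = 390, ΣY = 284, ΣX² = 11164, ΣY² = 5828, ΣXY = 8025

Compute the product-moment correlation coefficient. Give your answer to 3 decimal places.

0.943

r = (nΣXY − ΣXΣY) / √[(nΣX² − (ΣX)²)(nΣY² − (ΣY)²)]
Numerator: 15×8025 − 390×284 = 9615
Denominator: √[(167460 − 152100)(87420 − 80656)] = √[15360 × 6764] = 10192.8916
r = 9615 / 10192.8916 ≈ 0.943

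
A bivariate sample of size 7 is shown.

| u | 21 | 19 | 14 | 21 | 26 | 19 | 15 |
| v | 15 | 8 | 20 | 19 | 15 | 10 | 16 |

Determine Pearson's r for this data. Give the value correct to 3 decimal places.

n = 7, Σu = 135, Σv = 103, Σu² = 2701, Σv² = 1631, Σuv = 1966
nΣuv − ΣuΣv = 13762 − 13905 = -143
nΣu² − (Σu)² = 18907 − 18225 = 682; nΣv² − (Σv)² = 11417 − 10609 = 808
r = -143 / √(682 × 808) = -143 / 742.3315 ≈ -0.193

-0.193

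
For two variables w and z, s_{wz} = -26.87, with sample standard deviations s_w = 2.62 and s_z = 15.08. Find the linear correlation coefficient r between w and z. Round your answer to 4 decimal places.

r = Cov(w,z) / (s_w · s_z) = -26.87 / (2.62 × 15.08)
  = -26.87 / 39.5096 ≈ -0.6801

-0.6801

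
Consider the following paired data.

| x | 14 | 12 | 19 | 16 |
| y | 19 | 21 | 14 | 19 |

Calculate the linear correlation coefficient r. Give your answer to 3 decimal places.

-0.944

n = 4, Σx = 61, Σy = 73, Σx² = 957, Σy² = 1359, Σxy = 1088
nΣxy − ΣxΣy = 4352 − 4453 = -101
nΣx² − (Σx)² = 3828 − 3721 = 107; nΣy² − (Σy)² = 5436 − 5329 = 107
r = -101 / √(107 × 107) = -101 / 107.0000 ≈ -0.944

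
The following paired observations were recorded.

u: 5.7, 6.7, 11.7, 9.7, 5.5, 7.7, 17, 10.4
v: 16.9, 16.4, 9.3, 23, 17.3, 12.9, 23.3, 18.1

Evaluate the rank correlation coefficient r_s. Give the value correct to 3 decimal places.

Rank u: 2, 3, 7, 5, 1, 4, 8, 6
Rank v: 4, 3, 1, 7, 5, 2, 8, 6
d = rank(u) − rank(v): -2, 0, 6, -2, -4, 2, 0, 0; Σd² = 64
ρ = 1 − 6Σd² / [n(n²−1)] = 1 − 6×64 / (8×63) = 1 − 384/504 ≈ 0.238

0.238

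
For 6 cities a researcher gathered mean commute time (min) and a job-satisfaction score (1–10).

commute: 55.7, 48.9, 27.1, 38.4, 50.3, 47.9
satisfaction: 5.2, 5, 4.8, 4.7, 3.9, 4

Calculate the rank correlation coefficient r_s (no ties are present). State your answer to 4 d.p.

0.2000

Rank commute: 6, 4, 1, 2, 5, 3
Rank satisfaction: 6, 5, 4, 3, 1, 2
d = rank(commute) − rank(satisfaction): 0, -1, -3, -1, 4, 1; Σd² = 28
ρ = 1 − 6Σd² / [n(n²−1)] = 1 − 6×28 / (6×35) = 1 − 168/210 ≈ 0.2000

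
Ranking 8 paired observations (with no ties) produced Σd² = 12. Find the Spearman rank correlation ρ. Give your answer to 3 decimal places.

ρ = 1 − 6Σd² / [n(n²−1)] = 1 − 6×12 / (8×63)
  = 1 − 72/504 = 1 − 0.1429 ≈ 0.857

0.857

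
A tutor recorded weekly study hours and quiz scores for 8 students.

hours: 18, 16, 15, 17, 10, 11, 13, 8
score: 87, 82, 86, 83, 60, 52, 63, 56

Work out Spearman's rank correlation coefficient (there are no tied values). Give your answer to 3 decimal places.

0.857

Rank hours: 8, 6, 5, 7, 2, 3, 4, 1
Rank score: 8, 5, 7, 6, 3, 1, 4, 2
d = rank(hours) − rank(score): 0, 1, -2, 1, -1, 2, 0, -1; Σd² = 12
ρ = 1 − 6Σd² / [n(n²−1)] = 1 − 6×12 / (8×63) = 1 − 72/504 ≈ 0.857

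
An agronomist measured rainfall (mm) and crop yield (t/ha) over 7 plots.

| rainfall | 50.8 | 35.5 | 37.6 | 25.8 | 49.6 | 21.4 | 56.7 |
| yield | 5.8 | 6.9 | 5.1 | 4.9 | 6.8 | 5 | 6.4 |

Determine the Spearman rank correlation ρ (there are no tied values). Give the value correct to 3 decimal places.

Rank rainfall: 6, 3, 4, 2, 5, 1, 7
Rank yield: 4, 7, 3, 1, 6, 2, 5
d = rank(rainfall) − rank(yield): 2, -4, 1, 1, -1, -1, 2; Σd² = 28
ρ = 1 − 6Σd² / [n(n²−1)] = 1 − 6×28 / (7×48) = 1 − 168/336 ≈ 0.500

0.500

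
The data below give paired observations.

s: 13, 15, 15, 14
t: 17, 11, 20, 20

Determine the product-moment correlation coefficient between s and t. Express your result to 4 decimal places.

n = 4, Σs = 57, Σt = 68, Σs² = 815, Σt² = 1210, Σst = 966
nΣst − ΣsΣt = 3864 − 3876 = -12
nΣs² − (Σs)² = 3260 − 3249 = 11; nΣt² − (Σt)² = 4840 − 4624 = 216
r = -12 / √(11 × 216) = -12 / 48.7442 ≈ -0.2462

-0.2462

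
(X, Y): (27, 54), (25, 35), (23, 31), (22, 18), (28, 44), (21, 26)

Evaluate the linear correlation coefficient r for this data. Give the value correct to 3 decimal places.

0.880

n = 6, ΣX = 146, ΣY = 208, ΣX² = 3592, ΣY² = 8038, ΣXY = 5220
nΣXY − ΣXΣY = 31320 − 30368 = 952
nΣX² − (ΣX)² = 21552 − 21316 = 236; nΣY² − (ΣY)² = 48228 − 43264 = 4964
r = 952 / √(236 × 4964) = 952 / 1082.3604 ≈ 0.880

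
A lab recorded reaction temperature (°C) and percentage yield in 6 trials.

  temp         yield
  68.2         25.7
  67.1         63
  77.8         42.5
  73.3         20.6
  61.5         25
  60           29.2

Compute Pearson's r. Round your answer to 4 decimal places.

0.1506

n = 6, Σx = 407.9, Σy = 206, Σx² = 27961.63, Σy² = 8337.74, Σxy = 14086.02
nΣxy − ΣxΣy = 84516.12 − 84027.4 = 488.72
nΣx² − (Σx)² = 167769.78 − 166382.41 = 1387.37; nΣy² − (Σy)² = 50026.44 − 42436 = 7590.44
r = 488.72 / √(1387.37 × 7590.44) = 488.72 / 3245.1115 ≈ 0.1506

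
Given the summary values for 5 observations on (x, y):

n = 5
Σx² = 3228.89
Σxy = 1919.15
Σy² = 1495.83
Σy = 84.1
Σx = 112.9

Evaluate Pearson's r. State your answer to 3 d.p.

0.086

r = (nΣxy − ΣxΣy) / √[(nΣx² − (Σx)²)(nΣy² − (Σy)²)]
Numerator: 5×1919.15 − 112.9×84.1 = 100.86
Denominator: √[(16144.45 − 12746.41)(7479.15 − 7072.81)] = √[3398.04 × 406.34] = 1175.0573
r = 100.86 / 1175.0573 ≈ 0.086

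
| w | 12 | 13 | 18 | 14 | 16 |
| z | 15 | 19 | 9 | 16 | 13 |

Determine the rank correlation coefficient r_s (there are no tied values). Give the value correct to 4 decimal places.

-0.7000

Rank w: 1, 2, 5, 3, 4
Rank z: 3, 5, 1, 4, 2
d = rank(w) − rank(z): -2, -3, 4, -1, 2; Σd² = 34
ρ = 1 − 6Σd² / [n(n²−1)] = 1 − 6×34 / (5×24) = 1 − 204/120 ≈ -0.7000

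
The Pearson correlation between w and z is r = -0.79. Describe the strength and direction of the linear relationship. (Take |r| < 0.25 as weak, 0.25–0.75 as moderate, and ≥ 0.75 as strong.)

r = -0.79 < 0 so the relationship is negative.
|r| = 0.79, which falls in the strong range.

strong negative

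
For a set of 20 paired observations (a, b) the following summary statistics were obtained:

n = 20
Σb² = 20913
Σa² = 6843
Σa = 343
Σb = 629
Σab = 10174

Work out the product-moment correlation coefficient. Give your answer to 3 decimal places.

-0.588

r = (nΣab − ΣaΣb) / √[(nΣa² − (Σa)²)(nΣb² − (Σb)²)]
Numerator: 20×10174 − 343×629 = -12267
Denominator: √[(136860 − 117649)(418260 − 395641)] = √[19211 × 22619] = 20845.4697
r = -12267 / 20845.4697 ≈ -0.588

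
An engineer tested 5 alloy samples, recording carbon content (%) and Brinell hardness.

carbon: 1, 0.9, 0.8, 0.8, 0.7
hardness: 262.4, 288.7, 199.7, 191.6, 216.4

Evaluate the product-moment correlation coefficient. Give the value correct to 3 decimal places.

0.697

n = 5, Σx = 4.2, Σy = 1158.8, Σx² = 3.58, Σy² = 275621.06, Σxy = 986.75
nΣxy − ΣxΣy = 4933.75 − 4866.96 = 66.79
nΣx² − (Σx)² = 17.9 − 17.64 = 0.26; nΣy² − (Σy)² = 1378105.3 − 1342817.44 = 35287.86
r = 66.79 / √(0.26 × 35287.86) = 66.79 / 95.7854 ≈ 0.697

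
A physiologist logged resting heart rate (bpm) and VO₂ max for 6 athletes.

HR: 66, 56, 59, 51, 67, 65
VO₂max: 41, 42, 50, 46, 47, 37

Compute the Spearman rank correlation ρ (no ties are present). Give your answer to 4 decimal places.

Rank HR: 5, 2, 3, 1, 6, 4
Rank VO₂max: 2, 3, 6, 4, 5, 1
d = rank(HR) − rank(VO₂max): 3, -1, -3, -3, 1, 3; Σd² = 38
ρ = 1 − 6Σd² / [n(n²−1)] = 1 − 6×38 / (6×35) = 1 − 228/210 ≈ -0.0857

-0.0857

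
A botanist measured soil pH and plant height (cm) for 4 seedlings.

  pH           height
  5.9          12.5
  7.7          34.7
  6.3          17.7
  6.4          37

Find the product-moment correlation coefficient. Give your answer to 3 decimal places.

n = 4, Σx = 26.3, Σy = 101.9, Σx² = 174.75, Σy² = 3042.63, Σxy = 689.25
nΣxy − ΣxΣy = 2757 − 2679.97 = 77.03
nΣx² − (Σx)² = 699 − 691.69 = 7.31; nΣy² − (Σy)² = 12170.52 − 10383.61 = 1786.91
r = 77.03 / √(7.31 × 1786.91) = 77.03 / 114.2905 ≈ 0.674

0.674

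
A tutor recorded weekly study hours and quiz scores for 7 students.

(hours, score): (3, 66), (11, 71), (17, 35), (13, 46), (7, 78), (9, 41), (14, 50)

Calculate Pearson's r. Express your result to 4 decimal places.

n = 7, Σx = 74, Σy = 387, Σx² = 914, Σy² = 23003, Σxy = 3787
nΣxy − ΣxΣy = 26509 − 28638 = -2129
nΣx² − (Σx)² = 6398 − 5476 = 922; nΣy² − (Σy)² = 161021 − 149769 = 11252
r = -2129 / √(922 × 11252) = -2129 / 3220.9228 ≈ -0.6610

-0.6610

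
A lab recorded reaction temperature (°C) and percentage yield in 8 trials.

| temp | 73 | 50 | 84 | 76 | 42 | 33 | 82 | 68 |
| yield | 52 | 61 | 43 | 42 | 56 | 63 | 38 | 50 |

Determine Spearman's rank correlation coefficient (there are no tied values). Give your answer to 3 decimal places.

Rank temp: 5, 3, 8, 6, 2, 1, 7, 4
Rank yield: 5, 7, 3, 2, 6, 8, 1, 4
d = rank(temp) − rank(yield): 0, -4, 5, 4, -4, -7, 6, 0; Σd² = 158
ρ = 1 − 6Σd² / [n(n²−1)] = 1 − 6×158 / (8×63) = 1 − 948/504 ≈ -0.881

-0.881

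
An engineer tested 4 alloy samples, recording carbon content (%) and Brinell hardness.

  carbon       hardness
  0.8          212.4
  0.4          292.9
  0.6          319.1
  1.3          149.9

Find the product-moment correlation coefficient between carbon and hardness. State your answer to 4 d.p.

n = 4, Σx = 3.1, Σy = 974.3, Σx² = 2.85, Σy² = 255198.99, Σxy = 673.41
nΣxy − ΣxΣy = 2693.64 − 3020.33 = -326.69
nΣx² − (Σx)² = 11.4 − 9.61 = 1.79; nΣy² − (Σy)² = 1020795.96 − 949260.49 = 71535.47
r = -326.69 / √(1.79 × 71535.47) = -326.69 / 357.8386 ≈ -0.9130

-0.9130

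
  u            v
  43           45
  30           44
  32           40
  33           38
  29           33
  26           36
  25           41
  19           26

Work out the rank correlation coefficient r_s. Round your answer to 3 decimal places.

Rank u: 8, 5, 6, 7, 4, 3, 2, 1
Rank v: 8, 7, 5, 4, 2, 3, 6, 1
d = rank(u) − rank(v): 0, -2, 1, 3, 2, 0, -4, 0; Σd² = 34
ρ = 1 − 6Σd² / [n(n²−1)] = 1 − 6×34 / (8×63) = 1 − 204/504 ≈ 0.595

0.595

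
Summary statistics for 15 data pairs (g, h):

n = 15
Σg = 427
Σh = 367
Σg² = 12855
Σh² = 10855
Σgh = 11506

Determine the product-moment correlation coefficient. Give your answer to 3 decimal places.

r = (nΣgh − ΣgΣh) / √[(nΣg² − (Σg)²)(nΣh² − (Σh)²)]
Numerator: 15×11506 − 427×367 = 15881
Denominator: √[(192825 − 182329)(162825 − 134689)] = √[10496 × 28136] = 17184.7449
r = 15881 / 17184.7449 ≈ 0.924

0.924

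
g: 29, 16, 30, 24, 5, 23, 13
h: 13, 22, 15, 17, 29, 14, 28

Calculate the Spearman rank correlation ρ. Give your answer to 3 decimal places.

Rank g: 6, 3, 7, 5, 1, 4, 2
Rank h: 1, 5, 3, 4, 7, 2, 6
d = rank(g) − rank(h): 5, -2, 4, 1, -6, 2, -4; Σd² = 102
ρ = 1 − 6Σd² / [n(n²−1)] = 1 − 6×102 / (7×48) = 1 − 612/336 ≈ -0.821

-0.821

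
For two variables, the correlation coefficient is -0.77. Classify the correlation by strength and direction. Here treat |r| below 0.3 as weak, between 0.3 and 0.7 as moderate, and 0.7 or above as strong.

r = -0.77 < 0 so the relationship is negative.
|r| = 0.77, which falls in the strong range.

strong negative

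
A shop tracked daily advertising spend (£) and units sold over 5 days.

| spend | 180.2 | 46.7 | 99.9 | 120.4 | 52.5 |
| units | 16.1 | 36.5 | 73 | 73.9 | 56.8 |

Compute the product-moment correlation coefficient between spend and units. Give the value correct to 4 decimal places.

-0.3381

n = 5, Σx = 499.7, Σy = 256.3, Σx² = 61885.35, Σy² = 15607.91, Σxy = 23778.03
nΣxy − ΣxΣy = 118890.15 − 128073.11 = -9182.96
nΣx² − (Σx)² = 309426.75 − 249700.09 = 59726.66; nΣy² − (Σy)² = 78039.55 − 65689.69 = 12349.86
r = -9182.96 / √(59726.66 × 12349.86) = -9182.96 / 27159.0848 ≈ -0.3381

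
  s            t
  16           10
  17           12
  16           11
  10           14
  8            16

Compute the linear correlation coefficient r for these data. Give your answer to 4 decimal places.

-0.9168

n = 5, Σs = 67, Σt = 63, Σs² = 965, Σt² = 817, Σst = 808
nΣst − ΣsΣt = 4040 − 4221 = -181
nΣs² − (Σs)² = 4825 − 4489 = 336; nΣt² − (Σt)² = 4085 − 3969 = 116
r = -181 / √(336 × 116) = -181 / 197.4234 ≈ -0.9168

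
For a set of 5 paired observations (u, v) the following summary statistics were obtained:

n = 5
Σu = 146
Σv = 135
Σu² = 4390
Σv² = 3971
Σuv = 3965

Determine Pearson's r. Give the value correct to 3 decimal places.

r = (nΣuv − ΣuΣv) / √[(nΣu² − (Σu)²)(nΣv² − (Σv)²)]
Numerator: 5×3965 − 146×135 = 115
Denominator: √[(21950 − 21316)(19855 − 18225)] = √[634 × 1630] = 1016.5727
r = 115 / 1016.5727 ≈ 0.113

0.113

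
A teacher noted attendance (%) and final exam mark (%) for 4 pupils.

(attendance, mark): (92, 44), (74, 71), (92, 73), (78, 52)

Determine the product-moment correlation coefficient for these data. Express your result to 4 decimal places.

-0.2143

n = 4, Σx = 336, Σy = 240, Σx² = 28488, Σy² = 15010, Σxy = 20074
nΣxy − ΣxΣy = 80296 − 80640 = -344
nΣx² − (Σx)² = 113952 − 112896 = 1056; nΣy² − (Σy)² = 60040 − 57600 = 2440
r = -344 / √(1056 × 2440) = -344 / 1605.1916 ≈ -0.2143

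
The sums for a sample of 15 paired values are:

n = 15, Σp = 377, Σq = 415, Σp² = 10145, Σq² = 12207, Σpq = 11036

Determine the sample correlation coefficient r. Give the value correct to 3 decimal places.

r = (nΣpq − ΣpΣq) / √[(nΣp² − (Σp)²)(nΣq² − (Σq)²)]
Numerator: 15×11036 − 377×415 = 9085
Denominator: √[(152175 − 142129)(183105 − 172225)] = √[10046 × 10880] = 10454.6870
r = 9085 / 10454.6870 ≈ 0.869

0.869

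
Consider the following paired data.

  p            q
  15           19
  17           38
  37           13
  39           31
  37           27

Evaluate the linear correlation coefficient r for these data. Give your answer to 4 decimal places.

-0.1962

n = 5, Σp = 145, Σq = 128, Σp² = 4773, Σq² = 3664, Σpq = 3620
nΣpq − ΣpΣq = 18100 − 18560 = -460
nΣp² − (Σp)² = 23865 − 21025 = 2840; nΣq² − (Σq)² = 18320 − 16384 = 1936
r = -460 / √(2840 × 1936) = -460 / 2344.8326 ≈ -0.1962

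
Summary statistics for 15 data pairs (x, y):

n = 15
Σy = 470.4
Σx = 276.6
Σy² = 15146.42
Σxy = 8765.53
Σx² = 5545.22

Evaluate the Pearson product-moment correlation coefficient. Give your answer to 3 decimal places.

0.218

r = (nΣxy − ΣxΣy) / √[(nΣx² − (Σx)²)(nΣy² − (Σy)²)]
Numerator: 15×8765.53 − 276.6×470.4 = 1370.31
Denominator: √[(83178.3 − 76507.56)(227196.3 − 221276.16)] = √[6670.74 × 5920.14] = 6284.2434
r = 1370.31 / 6284.2434 ≈ 0.218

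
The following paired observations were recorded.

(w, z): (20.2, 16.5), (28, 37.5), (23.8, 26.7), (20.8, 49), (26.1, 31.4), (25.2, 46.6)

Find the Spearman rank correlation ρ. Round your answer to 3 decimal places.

0.257

Rank w: 1, 6, 3, 2, 5, 4
Rank z: 1, 4, 2, 6, 3, 5
d = rank(w) − rank(z): 0, 2, 1, -4, 2, -1; Σd² = 26
ρ = 1 − 6Σd² / [n(n²−1)] = 1 − 6×26 / (6×35) = 1 − 156/210 ≈ 0.257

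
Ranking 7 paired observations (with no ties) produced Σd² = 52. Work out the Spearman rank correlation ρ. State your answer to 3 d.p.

ρ = 1 − 6Σd² / [n(n²−1)] = 1 − 6×52 / (7×48)
  = 1 − 312/336 = 1 − 0.9286 ≈ 0.071

0.071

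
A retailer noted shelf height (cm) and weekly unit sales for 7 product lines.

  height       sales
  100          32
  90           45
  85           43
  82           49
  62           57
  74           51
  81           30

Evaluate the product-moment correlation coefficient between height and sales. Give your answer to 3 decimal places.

n = 7, Σx = 574, Σy = 307, Σx² = 47930, Σy² = 14049, Σxy = 24661
nΣxy − ΣxΣy = 172627 − 176218 = -3591
nΣx² − (Σx)² = 335510 − 329476 = 6034; nΣy² − (Σy)² = 98343 − 94249 = 4094
r = -3591 / √(6034 × 4094) = -3591 / 4970.2310 ≈ -0.723

-0.723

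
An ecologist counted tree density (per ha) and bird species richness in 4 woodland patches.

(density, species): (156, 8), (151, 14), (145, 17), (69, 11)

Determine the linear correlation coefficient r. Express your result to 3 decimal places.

n = 4, Σx = 521, Σy = 50, Σx² = 72923, Σy² = 670, Σxy = 6586
nΣxy − ΣxΣy = 26344 − 26050 = 294
nΣx² − (Σx)² = 291692 − 271441 = 20251; nΣy² − (Σy)² = 2680 − 2500 = 180
r = 294 / √(20251 × 180) = 294 / 1909.2354 ≈ 0.154

0.154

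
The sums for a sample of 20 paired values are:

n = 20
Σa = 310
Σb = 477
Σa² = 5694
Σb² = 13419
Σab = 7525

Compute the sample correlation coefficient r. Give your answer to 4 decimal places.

0.0976

r = (nΣab − ΣaΣb) / √[(nΣa² − (Σa)²)(nΣb² − (Σb)²)]
Numerator: 20×7525 − 310×477 = 2630
Denominator: √[(113880 − 96100)(268380 − 227529)] = √[17780 × 40851] = 26950.5247
r = 2630 / 26950.5247 ≈ 0.0976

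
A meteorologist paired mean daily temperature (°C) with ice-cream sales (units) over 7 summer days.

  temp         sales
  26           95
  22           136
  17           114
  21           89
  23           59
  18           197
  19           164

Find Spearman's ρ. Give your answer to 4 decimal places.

-0.5714

Rank temp: 7, 5, 1, 4, 6, 2, 3
Rank sales: 3, 5, 4, 2, 1, 7, 6
d = rank(temp) − rank(sales): 4, 0, -3, 2, 5, -5, -3; Σd² = 88
ρ = 1 − 6Σd² / [n(n²−1)] = 1 − 6×88 / (7×48) = 1 − 528/336 ≈ -0.5714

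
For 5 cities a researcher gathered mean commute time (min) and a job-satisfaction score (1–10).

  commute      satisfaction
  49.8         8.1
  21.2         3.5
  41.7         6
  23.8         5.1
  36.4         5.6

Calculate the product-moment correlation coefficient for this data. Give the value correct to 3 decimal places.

n = 5, Σx = 172.9, Σy = 28.3, Σx² = 6559.77, Σy² = 171.23, Σxy = 1053
nΣxy − ΣxΣy = 5265 − 4893.07 = 371.93
nΣx² − (Σx)² = 32798.85 − 29894.41 = 2904.44; nΣy² − (Σy)² = 856.15 − 800.89 = 55.26
r = 371.93 / √(2904.44 × 55.26) = 371.93 / 400.6237 ≈ 0.928

0.928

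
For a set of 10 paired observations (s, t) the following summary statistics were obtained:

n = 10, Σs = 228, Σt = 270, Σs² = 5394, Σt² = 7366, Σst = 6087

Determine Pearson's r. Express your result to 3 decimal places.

r = (nΣst − ΣsΣt) / √[(nΣs² − (Σs)²)(nΣt² − (Σt)²)]
Numerator: 10×6087 − 228×270 = -690
Denominator: √[(53940 − 51984)(73660 − 72900)] = √[1956 × 760] = 1219.2457
r = -690 / 1219.2457 ≈ -0.566

-0.566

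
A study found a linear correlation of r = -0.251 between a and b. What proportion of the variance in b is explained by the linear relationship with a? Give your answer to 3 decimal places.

r² = (-0.251)² = 0.063

0.063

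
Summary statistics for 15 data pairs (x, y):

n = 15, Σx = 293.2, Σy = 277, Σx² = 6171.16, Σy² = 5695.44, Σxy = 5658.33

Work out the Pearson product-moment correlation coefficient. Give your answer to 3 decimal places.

0.483

r = (nΣxy − ΣxΣy) / √[(nΣx² − (Σx)²)(nΣy² − (Σy)²)]
Numerator: 15×5658.33 − 293.2×277 = 3658.55
Denominator: √[(92567.4 − 85966.24)(85431.6 − 76729)] = √[6601.16 × 8702.6] = 7579.3967
r = 3658.55 / 7579.3967 ≈ 0.483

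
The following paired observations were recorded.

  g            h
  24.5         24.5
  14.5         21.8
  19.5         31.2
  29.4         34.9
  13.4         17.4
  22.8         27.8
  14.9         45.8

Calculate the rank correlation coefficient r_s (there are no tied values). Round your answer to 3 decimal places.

Rank g: 6, 2, 4, 7, 1, 5, 3
Rank h: 3, 2, 5, 6, 1, 4, 7
d = rank(g) − rank(h): 3, 0, -1, 1, 0, 1, -4; Σd² = 28
ρ = 1 − 6Σd² / [n(n²−1)] = 1 − 6×28 / (7×48) = 1 − 168/336 ≈ 0.500

0.500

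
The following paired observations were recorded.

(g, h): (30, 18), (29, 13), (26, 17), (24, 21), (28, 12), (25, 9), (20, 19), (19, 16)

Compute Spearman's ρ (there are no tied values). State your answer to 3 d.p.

Rank g: 8, 7, 5, 3, 6, 4, 2, 1
Rank h: 6, 3, 5, 8, 2, 1, 7, 4
d = rank(g) − rank(h): 2, 4, 0, -5, 4, 3, -5, -3; Σd² = 104
ρ = 1 − 6Σd² / [n(n²−1)] = 1 − 6×104 / (8×63) = 1 − 624/504 ≈ -0.238

-0.238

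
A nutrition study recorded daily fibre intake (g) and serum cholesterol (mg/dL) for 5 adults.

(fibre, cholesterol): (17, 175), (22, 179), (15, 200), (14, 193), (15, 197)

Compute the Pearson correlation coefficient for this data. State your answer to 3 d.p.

n = 5, Σx = 83, Σy = 944, Σx² = 1419, Σy² = 178724, Σxy = 15570
nΣxy − ΣxΣy = 77850 − 78352 = -502
nΣx² − (Σx)² = 7095 − 6889 = 206; nΣy² − (Σy)² = 893620 − 891136 = 2484
r = -502 / √(206 × 2484) = -502 / 715.3349 ≈ -0.702

-0.702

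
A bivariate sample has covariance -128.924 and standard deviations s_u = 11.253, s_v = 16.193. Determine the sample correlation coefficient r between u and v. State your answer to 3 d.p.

-0.708

r = Cov(u,v) / (s_u · s_v) = -128.924 / (11.253 × 16.193)
  = -128.924 / 182.2198 ≈ -0.708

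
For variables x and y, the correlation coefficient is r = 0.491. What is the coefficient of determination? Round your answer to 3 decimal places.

0.241

r² = (0.491)² = 0.241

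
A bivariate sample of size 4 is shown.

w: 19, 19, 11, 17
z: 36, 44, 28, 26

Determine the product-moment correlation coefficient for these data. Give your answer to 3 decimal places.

0.631

n = 4, Σw = 66, Σz = 134, Σw² = 1132, Σz² = 4692, Σwz = 2270
nΣwz − ΣwΣz = 9080 − 8844 = 236
nΣw² − (Σw)² = 4528 − 4356 = 172; nΣz² − (Σz)² = 18768 − 17956 = 812
r = 236 / √(172 × 812) = 236 / 373.7165 ≈ 0.631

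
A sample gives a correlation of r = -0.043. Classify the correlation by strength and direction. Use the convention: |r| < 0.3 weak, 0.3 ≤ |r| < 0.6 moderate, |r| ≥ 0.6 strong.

weak negative

r = -0.043 < 0 so the relationship is negative.
|r| = 0.043, which falls in the weak range.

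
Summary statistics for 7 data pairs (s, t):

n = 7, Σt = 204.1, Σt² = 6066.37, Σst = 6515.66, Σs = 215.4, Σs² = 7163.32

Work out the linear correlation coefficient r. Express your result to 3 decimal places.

0.947

r = (nΣst − ΣsΣt) / √[(nΣs² − (Σs)²)(nΣt² − (Σt)²)]
Numerator: 7×6515.66 − 215.4×204.1 = 1646.48
Denominator: √[(50143.24 − 46397.16)(42464.59 − 41656.81)] = √[3746.08 × 807.78] = 1739.5426
r = 1646.48 / 1739.5426 ≈ 0.947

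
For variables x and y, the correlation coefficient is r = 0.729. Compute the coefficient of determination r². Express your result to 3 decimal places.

r² = (0.729)² = 0.531

0.531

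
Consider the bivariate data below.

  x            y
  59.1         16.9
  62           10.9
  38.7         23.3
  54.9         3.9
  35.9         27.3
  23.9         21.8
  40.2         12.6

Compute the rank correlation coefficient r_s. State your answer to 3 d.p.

-0.714

Rank x: 6, 7, 3, 5, 2, 1, 4
Rank y: 4, 2, 6, 1, 7, 5, 3
d = rank(x) − rank(y): 2, 5, -3, 4, -5, -4, 1; Σd² = 96
ρ = 1 − 6Σd² / [n(n²−1)] = 1 − 6×96 / (7×48) = 1 − 576/336 ≈ -0.714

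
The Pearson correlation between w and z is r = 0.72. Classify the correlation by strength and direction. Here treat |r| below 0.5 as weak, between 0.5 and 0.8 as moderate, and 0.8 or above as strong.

r = 0.72 > 0 so the relationship is positive.
|r| = 0.72, which falls in the moderate range.

moderate positive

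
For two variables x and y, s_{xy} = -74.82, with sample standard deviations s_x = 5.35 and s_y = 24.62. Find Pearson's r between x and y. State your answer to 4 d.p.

-0.5680

r = Cov(x,y) / (s_x · s_y) = -74.82 / (5.35 × 24.62)
  = -74.82 / 131.7170 ≈ -0.5680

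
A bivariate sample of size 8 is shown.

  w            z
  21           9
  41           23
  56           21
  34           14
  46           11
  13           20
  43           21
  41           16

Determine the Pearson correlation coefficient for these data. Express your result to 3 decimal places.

0.260

n = 8, Σw = 295, Σz = 135, Σw² = 12229, Σz² = 2465, Σwz = 5109
nΣwz − ΣwΣz = 40872 − 39825 = 1047
nΣw² − (Σw)² = 97832 − 87025 = 10807; nΣz² − (Σz)² = 19720 − 18225 = 1495
r = 1047 / √(10807 × 1495) = 1047 / 4019.5105 ≈ 0.260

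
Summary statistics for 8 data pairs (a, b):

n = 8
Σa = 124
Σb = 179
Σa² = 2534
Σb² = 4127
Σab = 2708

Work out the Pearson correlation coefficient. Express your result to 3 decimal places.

-0.243

r = (nΣab − ΣaΣb) / √[(nΣa² − (Σa)²)(nΣb² − (Σb)²)]
Numerator: 8×2708 − 124×179 = -532
Denominator: √[(20272 − 15376)(33016 − 32041)] = √[4896 × 975] = 2184.8570
r = -532 / 2184.8570 ≈ -0.243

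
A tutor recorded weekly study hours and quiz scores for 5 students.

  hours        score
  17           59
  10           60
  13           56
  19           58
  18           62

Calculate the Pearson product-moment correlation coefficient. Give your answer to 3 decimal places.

0.177

n = 5, Σx = 77, Σy = 295, Σx² = 1243, Σy² = 17425, Σxy = 4549
nΣxy − ΣxΣy = 22745 − 22715 = 30
nΣx² − (Σx)² = 6215 − 5929 = 286; nΣy² − (Σy)² = 87125 − 87025 = 100
r = 30 / √(286 × 100) = 30 / 169.1153 ≈ 0.177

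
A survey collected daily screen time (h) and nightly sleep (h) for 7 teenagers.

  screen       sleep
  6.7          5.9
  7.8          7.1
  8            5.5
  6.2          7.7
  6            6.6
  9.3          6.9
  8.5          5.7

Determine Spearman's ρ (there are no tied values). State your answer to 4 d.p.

Rank screen: 3, 4, 5, 2, 1, 7, 6
Rank sleep: 3, 6, 1, 7, 4, 5, 2
d = rank(screen) − rank(sleep): 0, -2, 4, -5, -3, 2, 4; Σd² = 74
ρ = 1 − 6Σd² / [n(n²−1)] = 1 − 6×74 / (7×48) = 1 − 444/336 ≈ -0.3214

-0.3214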